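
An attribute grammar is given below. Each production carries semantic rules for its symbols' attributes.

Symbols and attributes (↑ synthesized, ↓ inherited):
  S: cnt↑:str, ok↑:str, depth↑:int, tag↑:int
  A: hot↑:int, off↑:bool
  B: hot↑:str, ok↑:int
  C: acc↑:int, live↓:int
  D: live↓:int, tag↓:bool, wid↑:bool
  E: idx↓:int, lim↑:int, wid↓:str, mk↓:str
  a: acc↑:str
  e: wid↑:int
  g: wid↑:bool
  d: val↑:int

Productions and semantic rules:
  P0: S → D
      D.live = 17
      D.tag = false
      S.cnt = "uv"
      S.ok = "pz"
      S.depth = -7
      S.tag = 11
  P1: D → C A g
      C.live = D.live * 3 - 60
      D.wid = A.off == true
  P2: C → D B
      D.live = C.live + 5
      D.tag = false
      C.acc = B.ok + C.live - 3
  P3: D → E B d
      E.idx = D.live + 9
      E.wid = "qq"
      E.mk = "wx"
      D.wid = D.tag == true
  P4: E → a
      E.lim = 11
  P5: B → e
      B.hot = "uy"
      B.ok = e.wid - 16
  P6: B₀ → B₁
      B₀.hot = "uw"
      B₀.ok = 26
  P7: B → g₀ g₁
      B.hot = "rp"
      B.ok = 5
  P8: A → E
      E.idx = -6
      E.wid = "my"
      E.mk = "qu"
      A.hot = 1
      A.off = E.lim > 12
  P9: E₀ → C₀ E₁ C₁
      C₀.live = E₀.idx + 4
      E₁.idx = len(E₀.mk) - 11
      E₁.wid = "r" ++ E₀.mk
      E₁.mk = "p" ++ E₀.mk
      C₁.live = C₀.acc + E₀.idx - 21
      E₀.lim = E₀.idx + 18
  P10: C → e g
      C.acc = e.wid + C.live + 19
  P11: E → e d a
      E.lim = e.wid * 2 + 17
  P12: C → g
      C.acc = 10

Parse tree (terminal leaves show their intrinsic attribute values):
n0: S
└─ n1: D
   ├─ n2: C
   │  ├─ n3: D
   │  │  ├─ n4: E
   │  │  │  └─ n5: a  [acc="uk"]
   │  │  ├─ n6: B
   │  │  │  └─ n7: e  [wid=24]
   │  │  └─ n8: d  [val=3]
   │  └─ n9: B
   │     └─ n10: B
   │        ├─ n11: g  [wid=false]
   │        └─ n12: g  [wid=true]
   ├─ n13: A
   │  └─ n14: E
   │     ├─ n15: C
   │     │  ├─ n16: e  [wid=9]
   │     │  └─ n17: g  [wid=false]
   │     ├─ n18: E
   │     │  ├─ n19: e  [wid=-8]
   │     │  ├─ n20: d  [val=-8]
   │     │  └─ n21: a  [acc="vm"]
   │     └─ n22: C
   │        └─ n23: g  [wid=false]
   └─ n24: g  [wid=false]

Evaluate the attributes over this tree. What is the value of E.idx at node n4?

5

1. n1.live = 17  [17]
2. n1.tag = false  [false]
3. n2.live = -9  [D.live * 3 - 60]
4. n3.live = -4  [C.live + 5]
5. n3.tag = false  [false]
6. n4.idx = 5  [D.live + 9]
7. n4.wid = "qq"  ["qq"]
8. n4.mk = "wx"  ["wx"]
9. n5.acc = "uk"  [terminal]
10. n4.lim = 11  [11]
11. n7.wid = 24  [terminal]
12. n6.hot = "uy"  ["uy"]
13. n6.ok = 8  [e.wid - 16]
14. n8.val = 3  [terminal]
15. n3.wid = false  [D.tag == true]
16. n11.wid = false  [terminal]
17. n12.wid = true  [terminal]
18. n10.hot = "rp"  ["rp"]
19. n10.ok = 5  [5]
20. n9.hot = "uw"  ["uw"]
21. n9.ok = 26  [26]
22. n2.acc = 14  [B.ok + C.live - 3]
23. n14.idx = -6  [-6]
24. n14.wid = "my"  ["my"]
25. n14.mk = "qu"  ["qu"]
26. n15.live = -2  [E₀.idx + 4]
27. n16.wid = 9  [terminal]
28. n17.wid = false  [terminal]
29. n15.acc = 26  [e.wid + C.live + 19]
30. n18.idx = -9  [len(E₀.mk) - 11]
31. n18.wid = "rqu"  ["r" ++ E₀.mk]
32. n18.mk = "pqu"  ["p" ++ E₀.mk]
33. n19.wid = -8  [terminal]
34. n20.val = -8  [terminal]
35. n21.acc = "vm"  [terminal]
36. n18.lim = 1  [e.wid * 2 + 17]
37. n22.live = -1  [C₀.acc + E₀.idx - 21]
38. n23.wid = false  [terminal]
39. n22.acc = 10  [10]
40. n14.lim = 12  [E₀.idx + 18]
41. n13.hot = 1  [1]
42. n13.off = false  [E.lim > 12]
43. n24.wid = false  [terminal]
44. n1.wid = false  [A.off == true]
45. n0.cnt = "uv"  ["uv"]
46. n0.ok = "pz"  ["pz"]
47. n0.depth = -7  [-7]
48. n0.tag = 11  [11]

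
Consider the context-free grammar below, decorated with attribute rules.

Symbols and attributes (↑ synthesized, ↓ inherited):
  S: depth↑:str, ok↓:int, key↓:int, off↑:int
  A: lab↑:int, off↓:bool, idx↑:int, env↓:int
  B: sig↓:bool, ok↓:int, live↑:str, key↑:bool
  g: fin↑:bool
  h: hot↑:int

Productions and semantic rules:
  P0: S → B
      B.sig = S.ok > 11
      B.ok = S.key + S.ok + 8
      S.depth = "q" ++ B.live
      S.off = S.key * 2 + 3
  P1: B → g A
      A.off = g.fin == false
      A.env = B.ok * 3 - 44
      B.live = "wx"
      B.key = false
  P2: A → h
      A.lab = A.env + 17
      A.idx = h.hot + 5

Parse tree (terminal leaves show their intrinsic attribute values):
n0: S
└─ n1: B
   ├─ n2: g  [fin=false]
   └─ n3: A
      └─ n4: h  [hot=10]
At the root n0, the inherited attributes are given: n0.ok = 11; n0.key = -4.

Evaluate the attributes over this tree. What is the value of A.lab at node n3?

18

1. n0.ok = 11  [given at root]
2. n0.key = -4  [given at root]
3. n1.sig = false  [S.ok > 11]
4. n1.ok = 15  [S.key + S.ok + 8]
5. n2.fin = false  [terminal]
6. n3.off = true  [g.fin == false]
7. n3.env = 1  [B.ok * 3 - 44]
8. n4.hot = 10  [terminal]
9. n3.lab = 18  [A.env + 17]
10. n3.idx = 15  [h.hot + 5]
11. n1.live = "wx"  ["wx"]
12. n1.key = false  [false]
13. n0.depth = "qwx"  ["q" ++ B.live]
14. n0.off = -5  [S.key * 2 + 3]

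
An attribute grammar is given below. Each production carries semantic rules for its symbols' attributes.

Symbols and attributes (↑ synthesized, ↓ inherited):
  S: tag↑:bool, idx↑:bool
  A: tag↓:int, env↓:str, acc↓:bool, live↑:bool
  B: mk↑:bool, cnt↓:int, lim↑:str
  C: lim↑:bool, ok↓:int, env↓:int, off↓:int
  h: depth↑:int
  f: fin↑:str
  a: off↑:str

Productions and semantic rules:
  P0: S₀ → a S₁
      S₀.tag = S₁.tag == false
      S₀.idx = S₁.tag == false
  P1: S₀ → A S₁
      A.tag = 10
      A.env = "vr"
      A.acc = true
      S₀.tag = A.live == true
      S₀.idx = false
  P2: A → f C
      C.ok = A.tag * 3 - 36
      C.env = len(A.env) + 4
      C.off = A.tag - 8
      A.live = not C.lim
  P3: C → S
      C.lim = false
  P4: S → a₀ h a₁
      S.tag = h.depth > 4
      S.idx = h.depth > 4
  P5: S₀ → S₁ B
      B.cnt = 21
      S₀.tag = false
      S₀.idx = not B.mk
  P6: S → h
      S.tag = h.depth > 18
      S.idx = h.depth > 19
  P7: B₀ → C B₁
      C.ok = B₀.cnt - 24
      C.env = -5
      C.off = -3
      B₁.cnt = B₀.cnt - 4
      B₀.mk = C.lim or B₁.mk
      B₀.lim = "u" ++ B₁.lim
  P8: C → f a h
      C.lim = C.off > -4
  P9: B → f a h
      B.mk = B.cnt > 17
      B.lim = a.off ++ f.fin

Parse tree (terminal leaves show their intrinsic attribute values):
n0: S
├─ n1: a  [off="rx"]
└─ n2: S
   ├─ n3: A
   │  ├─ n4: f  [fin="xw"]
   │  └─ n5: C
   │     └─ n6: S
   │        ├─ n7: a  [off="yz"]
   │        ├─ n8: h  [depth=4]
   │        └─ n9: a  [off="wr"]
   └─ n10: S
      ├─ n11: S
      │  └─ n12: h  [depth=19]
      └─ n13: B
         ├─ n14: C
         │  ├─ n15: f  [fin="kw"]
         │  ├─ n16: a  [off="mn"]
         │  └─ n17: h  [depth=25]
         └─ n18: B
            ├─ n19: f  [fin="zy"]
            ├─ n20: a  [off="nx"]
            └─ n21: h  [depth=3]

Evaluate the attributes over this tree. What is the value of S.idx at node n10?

false

1. n1.off = "rx"  [terminal]
2. n3.tag = 10  [10]
3. n3.env = "vr"  ["vr"]
4. n3.acc = true  [true]
5. n4.fin = "xw"  [terminal]
6. n5.ok = -6  [A.tag * 3 - 36]
7. n5.env = 6  [len(A.env) + 4]
8. n5.off = 2  [A.tag - 8]
9. n7.off = "yz"  [terminal]
10. n8.depth = 4  [terminal]
11. n9.off = "wr"  [terminal]
12. n6.tag = false  [h.depth > 4]
13. n6.idx = false  [h.depth > 4]
14. n5.lim = false  [false]
15. n3.live = true  [not C.lim]
16. n12.depth = 19  [terminal]
17. n11.tag = true  [h.depth > 18]
18. n11.idx = false  [h.depth > 19]
19. n13.cnt = 21  [21]
20. n14.ok = -3  [B₀.cnt - 24]
21. n14.env = -5  [-5]
22. n14.off = -3  [-3]
23. n15.fin = "kw"  [terminal]
24. n16.off = "mn"  [terminal]
25. n17.depth = 25  [terminal]
26. n14.lim = true  [C.off > -4]
27. n18.cnt = 17  [B₀.cnt - 4]
28. n19.fin = "zy"  [terminal]
29. n20.off = "nx"  [terminal]
30. n21.depth = 3  [terminal]
31. n18.mk = false  [B.cnt > 17]
32. n18.lim = "nxzy"  [a.off ++ f.fin]
33. n13.mk = true  [C.lim or B₁.mk]
34. n13.lim = "unxzy"  ["u" ++ B₁.lim]
35. n10.tag = false  [false]
36. n10.idx = false  [not B.mk]
37. n2.tag = true  [A.live == true]
38. n2.idx = false  [false]
39. n0.tag = false  [S₁.tag == false]
40. n0.idx = false  [S₁.tag == false]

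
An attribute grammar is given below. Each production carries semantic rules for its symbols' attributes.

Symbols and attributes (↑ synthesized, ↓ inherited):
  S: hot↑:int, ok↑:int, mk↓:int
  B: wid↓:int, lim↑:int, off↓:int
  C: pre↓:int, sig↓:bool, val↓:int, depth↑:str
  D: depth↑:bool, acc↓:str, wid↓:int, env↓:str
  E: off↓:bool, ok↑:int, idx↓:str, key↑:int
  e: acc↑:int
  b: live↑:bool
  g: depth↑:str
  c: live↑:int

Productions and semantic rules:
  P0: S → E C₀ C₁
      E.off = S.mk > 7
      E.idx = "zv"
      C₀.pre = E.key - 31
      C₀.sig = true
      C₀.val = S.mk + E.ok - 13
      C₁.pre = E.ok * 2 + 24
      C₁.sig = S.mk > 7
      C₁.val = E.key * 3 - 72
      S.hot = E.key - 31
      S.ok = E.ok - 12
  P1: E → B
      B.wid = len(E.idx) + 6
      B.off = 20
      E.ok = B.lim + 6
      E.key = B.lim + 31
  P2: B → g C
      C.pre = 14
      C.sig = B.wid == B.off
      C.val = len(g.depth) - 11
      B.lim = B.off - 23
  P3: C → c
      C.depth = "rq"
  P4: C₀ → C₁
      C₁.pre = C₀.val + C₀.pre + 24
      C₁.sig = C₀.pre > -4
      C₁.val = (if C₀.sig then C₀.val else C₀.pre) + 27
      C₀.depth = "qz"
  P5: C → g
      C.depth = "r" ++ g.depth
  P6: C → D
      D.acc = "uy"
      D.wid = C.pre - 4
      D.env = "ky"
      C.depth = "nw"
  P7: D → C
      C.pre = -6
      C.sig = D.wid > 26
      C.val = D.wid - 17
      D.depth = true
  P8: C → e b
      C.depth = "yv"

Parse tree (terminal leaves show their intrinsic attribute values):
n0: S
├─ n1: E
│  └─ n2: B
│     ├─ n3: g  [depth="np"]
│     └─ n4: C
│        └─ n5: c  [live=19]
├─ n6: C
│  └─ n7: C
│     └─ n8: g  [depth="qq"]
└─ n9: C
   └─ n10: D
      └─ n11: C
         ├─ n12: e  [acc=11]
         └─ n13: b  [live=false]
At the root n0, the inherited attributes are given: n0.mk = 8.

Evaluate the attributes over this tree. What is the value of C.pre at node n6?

1. n0.mk = 8  [given at root]
2. n1.off = true  [S.mk > 7]
3. n1.idx = "zv"  ["zv"]
4. n2.wid = 8  [len(E.idx) + 6]
5. n2.off = 20  [20]
6. n3.depth = "np"  [terminal]
7. n4.pre = 14  [14]
8. n4.sig = false  [B.wid == B.off]
9. n4.val = -9  [len(g.depth) - 11]
10. n5.live = 19  [terminal]
11. n4.depth = "rq"  ["rq"]
12. n2.lim = -3  [B.off - 23]
13. n1.ok = 3  [B.lim + 6]
14. n1.key = 28  [B.lim + 31]
15. n6.pre = -3  [E.key - 31]
16. n6.sig = true  [true]
17. n6.val = -2  [S.mk + E.ok - 13]
18. n7.pre = 19  [C₀.val + C₀.pre + 24]
19. n7.sig = true  [C₀.pre > -4]
20. n7.val = 25  [(if C₀.sig then C₀.val else C₀.pre) + 27]
21. n8.depth = "qq"  [terminal]
22. n7.depth = "rqq"  ["r" ++ g.depth]
23. n6.depth = "qz"  ["qz"]
24. n9.pre = 30  [E.ok * 2 + 24]
25. n9.sig = true  [S.mk > 7]
26. n9.val = 12  [E.key * 3 - 72]
27. n10.acc = "uy"  ["uy"]
28. n10.wid = 26  [C.pre - 4]
29. n10.env = "ky"  ["ky"]
30. n11.pre = -6  [-6]
31. n11.sig = false  [D.wid > 26]
32. n11.val = 9  [D.wid - 17]
33. n12.acc = 11  [terminal]
34. n13.live = false  [terminal]
35. n11.depth = "yv"  ["yv"]
36. n10.depth = true  [true]
37. n9.depth = "nw"  ["nw"]
38. n0.hot = -3  [E.key - 31]
39. n0.ok = -9  [E.ok - 12]

-3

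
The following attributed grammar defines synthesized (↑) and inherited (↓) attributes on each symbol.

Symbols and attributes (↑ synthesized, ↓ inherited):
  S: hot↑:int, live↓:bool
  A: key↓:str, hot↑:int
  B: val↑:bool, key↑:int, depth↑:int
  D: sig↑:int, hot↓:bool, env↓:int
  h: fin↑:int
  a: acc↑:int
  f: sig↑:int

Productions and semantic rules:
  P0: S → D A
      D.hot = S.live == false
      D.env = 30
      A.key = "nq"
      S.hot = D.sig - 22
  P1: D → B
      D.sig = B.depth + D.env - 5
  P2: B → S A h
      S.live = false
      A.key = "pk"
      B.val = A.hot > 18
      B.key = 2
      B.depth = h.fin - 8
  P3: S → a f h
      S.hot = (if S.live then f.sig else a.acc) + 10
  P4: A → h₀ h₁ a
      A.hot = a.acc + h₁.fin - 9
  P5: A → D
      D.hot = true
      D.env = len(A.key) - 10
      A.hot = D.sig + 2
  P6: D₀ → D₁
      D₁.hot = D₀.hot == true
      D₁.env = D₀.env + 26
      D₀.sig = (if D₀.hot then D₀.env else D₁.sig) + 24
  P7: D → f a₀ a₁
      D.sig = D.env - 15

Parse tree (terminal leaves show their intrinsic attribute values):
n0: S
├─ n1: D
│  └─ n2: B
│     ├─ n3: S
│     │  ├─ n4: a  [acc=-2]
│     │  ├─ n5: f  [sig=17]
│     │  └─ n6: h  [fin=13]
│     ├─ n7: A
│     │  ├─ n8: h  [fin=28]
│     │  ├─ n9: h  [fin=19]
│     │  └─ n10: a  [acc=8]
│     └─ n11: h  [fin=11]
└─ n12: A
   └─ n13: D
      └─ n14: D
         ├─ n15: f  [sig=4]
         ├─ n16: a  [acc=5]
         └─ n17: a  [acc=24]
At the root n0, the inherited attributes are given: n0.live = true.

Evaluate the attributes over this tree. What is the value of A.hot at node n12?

18

1. n0.live = true  [given at root]
2. n1.hot = false  [S.live == false]
3. n1.env = 30  [30]
4. n3.live = false  [false]
5. n4.acc = -2  [terminal]
6. n5.sig = 17  [terminal]
7. n6.fin = 13  [terminal]
8. n3.hot = 8  [(if S.live then f.sig else a.acc) + 10]
9. n7.key = "pk"  ["pk"]
10. n8.fin = 28  [terminal]
11. n9.fin = 19  [terminal]
12. n10.acc = 8  [terminal]
13. n7.hot = 18  [a.acc + h₁.fin - 9]
14. n11.fin = 11  [terminal]
15. n2.val = false  [A.hot > 18]
16. n2.key = 2  [2]
17. n2.depth = 3  [h.fin - 8]
18. n1.sig = 28  [B.depth + D.env - 5]
19. n12.key = "nq"  ["nq"]
20. n13.hot = true  [true]
21. n13.env = -8  [len(A.key) - 10]
22. n14.hot = true  [D₀.hot == true]
23. n14.env = 18  [D₀.env + 26]
24. n15.sig = 4  [terminal]
25. n16.acc = 5  [terminal]
26. n17.acc = 24  [terminal]
27. n14.sig = 3  [D.env - 15]
28. n13.sig = 16  [(if D₀.hot then D₀.env else D₁.sig) + 24]
29. n12.hot = 18  [D.sig + 2]
30. n0.hot = 6  [D.sig - 22]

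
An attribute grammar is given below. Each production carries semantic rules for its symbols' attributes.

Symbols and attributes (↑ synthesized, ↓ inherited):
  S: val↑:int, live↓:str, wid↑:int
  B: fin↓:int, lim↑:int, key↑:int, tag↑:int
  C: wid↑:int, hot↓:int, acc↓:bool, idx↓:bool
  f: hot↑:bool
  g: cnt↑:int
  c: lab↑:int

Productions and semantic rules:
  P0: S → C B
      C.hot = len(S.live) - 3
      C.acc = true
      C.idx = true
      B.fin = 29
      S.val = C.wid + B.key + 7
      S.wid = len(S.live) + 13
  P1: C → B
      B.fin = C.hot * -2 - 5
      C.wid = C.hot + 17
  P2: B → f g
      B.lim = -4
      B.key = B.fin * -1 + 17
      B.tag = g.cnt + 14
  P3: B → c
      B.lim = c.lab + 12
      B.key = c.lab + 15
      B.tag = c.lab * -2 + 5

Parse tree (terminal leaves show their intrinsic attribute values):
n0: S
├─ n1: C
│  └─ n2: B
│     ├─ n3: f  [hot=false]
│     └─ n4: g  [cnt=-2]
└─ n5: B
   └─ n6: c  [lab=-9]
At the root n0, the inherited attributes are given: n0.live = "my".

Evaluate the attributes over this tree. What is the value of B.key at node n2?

20

1. n0.live = "my"  [given at root]
2. n1.hot = -1  [len(S.live) - 3]
3. n1.acc = true  [true]
4. n1.idx = true  [true]
5. n2.fin = -3  [C.hot * -2 - 5]
6. n3.hot = false  [terminal]
7. n4.cnt = -2  [terminal]
8. n2.lim = -4  [-4]
9. n2.key = 20  [B.fin * -1 + 17]
10. n2.tag = 12  [g.cnt + 14]
11. n1.wid = 16  [C.hot + 17]
12. n5.fin = 29  [29]
13. n6.lab = -9  [terminal]
14. n5.lim = 3  [c.lab + 12]
15. n5.key = 6  [c.lab + 15]
16. n5.tag = 23  [c.lab * -2 + 5]
17. n0.val = 29  [C.wid + B.key + 7]
18. n0.wid = 15  [len(S.live) + 13]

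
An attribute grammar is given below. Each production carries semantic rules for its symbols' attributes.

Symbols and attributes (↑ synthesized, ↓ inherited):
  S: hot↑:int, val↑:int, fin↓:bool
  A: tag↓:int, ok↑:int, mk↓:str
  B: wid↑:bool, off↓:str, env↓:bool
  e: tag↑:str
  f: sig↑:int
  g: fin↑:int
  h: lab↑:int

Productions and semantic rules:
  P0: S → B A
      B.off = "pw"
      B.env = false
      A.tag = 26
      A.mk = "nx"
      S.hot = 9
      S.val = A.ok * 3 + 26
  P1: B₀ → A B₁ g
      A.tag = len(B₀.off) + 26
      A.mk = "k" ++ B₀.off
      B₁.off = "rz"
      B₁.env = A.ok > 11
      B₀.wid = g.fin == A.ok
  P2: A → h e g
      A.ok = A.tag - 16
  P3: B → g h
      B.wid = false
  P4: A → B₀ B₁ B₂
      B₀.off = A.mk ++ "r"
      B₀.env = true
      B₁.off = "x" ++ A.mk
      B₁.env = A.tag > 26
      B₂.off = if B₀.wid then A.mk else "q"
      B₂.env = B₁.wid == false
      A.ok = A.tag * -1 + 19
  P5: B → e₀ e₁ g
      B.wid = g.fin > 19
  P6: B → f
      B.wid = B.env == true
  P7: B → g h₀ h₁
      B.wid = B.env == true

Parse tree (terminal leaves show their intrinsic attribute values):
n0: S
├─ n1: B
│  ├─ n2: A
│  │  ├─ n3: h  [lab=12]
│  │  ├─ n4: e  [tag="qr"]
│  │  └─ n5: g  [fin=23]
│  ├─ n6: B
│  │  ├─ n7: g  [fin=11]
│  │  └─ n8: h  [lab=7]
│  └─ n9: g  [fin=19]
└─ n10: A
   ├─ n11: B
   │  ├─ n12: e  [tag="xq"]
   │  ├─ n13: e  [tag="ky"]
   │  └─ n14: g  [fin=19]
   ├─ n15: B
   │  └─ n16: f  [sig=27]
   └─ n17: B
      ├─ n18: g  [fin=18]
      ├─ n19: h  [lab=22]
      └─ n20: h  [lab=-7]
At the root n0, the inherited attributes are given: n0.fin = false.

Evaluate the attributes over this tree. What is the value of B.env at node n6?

true

1. n0.fin = false  [given at root]
2. n1.off = "pw"  ["pw"]
3. n1.env = false  [false]
4. n2.tag = 28  [len(B₀.off) + 26]
5. n2.mk = "kpw"  ["k" ++ B₀.off]
6. n3.lab = 12  [terminal]
7. n4.tag = "qr"  [terminal]
8. n5.fin = 23  [terminal]
9. n2.ok = 12  [A.tag - 16]
10. n6.off = "rz"  ["rz"]
11. n6.env = true  [A.ok > 11]
12. n7.fin = 11  [terminal]
13. n8.lab = 7  [terminal]
14. n6.wid = false  [false]
15. n9.fin = 19  [terminal]
16. n1.wid = false  [g.fin == A.ok]
17. n10.tag = 26  [26]
18. n10.mk = "nx"  ["nx"]
19. n11.off = "nxr"  [A.mk ++ "r"]
20. n11.env = true  [true]
21. n12.tag = "xq"  [terminal]
22. n13.tag = "ky"  [terminal]
23. n14.fin = 19  [terminal]
24. n11.wid = false  [g.fin > 19]
25. n15.off = "xnx"  ["x" ++ A.mk]
26. n15.env = false  [A.tag > 26]
27. n16.sig = 27  [terminal]
28. n15.wid = false  [B.env == true]
29. n17.off = "q"  [if B₀.wid then A.mk else "q"]
30. n17.env = true  [B₁.wid == false]
31. n18.fin = 18  [terminal]
32. n19.lab = 22  [terminal]
33. n20.lab = -7  [terminal]
34. n17.wid = true  [B.env == true]
35. n10.ok = -7  [A.tag * -1 + 19]
36. n0.hot = 9  [9]
37. n0.val = 5  [A.ok * 3 + 26]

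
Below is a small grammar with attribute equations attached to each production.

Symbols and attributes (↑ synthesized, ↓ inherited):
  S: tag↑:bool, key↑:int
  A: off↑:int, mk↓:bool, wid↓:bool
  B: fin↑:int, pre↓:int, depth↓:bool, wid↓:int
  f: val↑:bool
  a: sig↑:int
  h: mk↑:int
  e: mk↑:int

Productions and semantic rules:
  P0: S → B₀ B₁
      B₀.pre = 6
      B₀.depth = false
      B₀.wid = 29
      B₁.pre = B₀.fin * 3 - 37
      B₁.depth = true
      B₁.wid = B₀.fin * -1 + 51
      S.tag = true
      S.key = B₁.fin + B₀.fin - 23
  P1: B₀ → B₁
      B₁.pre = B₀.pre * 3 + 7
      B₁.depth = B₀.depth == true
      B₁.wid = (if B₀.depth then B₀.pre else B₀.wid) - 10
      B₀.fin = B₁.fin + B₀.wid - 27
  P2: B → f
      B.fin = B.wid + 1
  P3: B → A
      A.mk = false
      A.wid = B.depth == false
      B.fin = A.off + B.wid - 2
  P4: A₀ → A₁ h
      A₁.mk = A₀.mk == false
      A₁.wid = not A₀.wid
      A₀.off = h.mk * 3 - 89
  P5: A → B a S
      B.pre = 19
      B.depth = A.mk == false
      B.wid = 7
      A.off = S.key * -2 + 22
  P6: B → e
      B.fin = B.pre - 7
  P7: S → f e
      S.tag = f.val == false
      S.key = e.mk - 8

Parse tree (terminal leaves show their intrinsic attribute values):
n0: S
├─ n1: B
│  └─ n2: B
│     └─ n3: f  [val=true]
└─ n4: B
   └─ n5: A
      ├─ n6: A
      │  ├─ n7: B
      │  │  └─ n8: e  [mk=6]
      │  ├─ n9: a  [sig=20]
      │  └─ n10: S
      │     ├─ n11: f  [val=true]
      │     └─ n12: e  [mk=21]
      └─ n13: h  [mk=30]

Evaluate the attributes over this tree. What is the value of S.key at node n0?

1. n1.pre = 6  [6]
2. n1.depth = false  [false]
3. n1.wid = 29  [29]
4. n2.pre = 25  [B₀.pre * 3 + 7]
5. n2.depth = false  [B₀.depth == true]
6. n2.wid = 19  [(if B₀.depth then B₀.pre else B₀.wid) - 10]
7. n3.val = true  [terminal]
8. n2.fin = 20  [B.wid + 1]
9. n1.fin = 22  [B₁.fin + B₀.wid - 27]
10. n4.pre = 29  [B₀.fin * 3 - 37]
11. n4.depth = true  [true]
12. n4.wid = 29  [B₀.fin * -1 + 51]
13. n5.mk = false  [false]
14. n5.wid = false  [B.depth == false]
15. n6.mk = true  [A₀.mk == false]
16. n6.wid = true  [not A₀.wid]
17. n7.pre = 19  [19]
18. n7.depth = false  [A.mk == false]
19. n7.wid = 7  [7]
20. n8.mk = 6  [terminal]
21. n7.fin = 12  [B.pre - 7]
22. n9.sig = 20  [terminal]
23. n11.val = true  [terminal]
24. n12.mk = 21  [terminal]
25. n10.tag = false  [f.val == false]
26. n10.key = 13  [e.mk - 8]
27. n6.off = -4  [S.key * -2 + 22]
28. n13.mk = 30  [terminal]
29. n5.off = 1  [h.mk * 3 - 89]
30. n4.fin = 28  [A.off + B.wid - 2]
31. n0.tag = true  [true]
32. n0.key = 27  [B₁.fin + B₀.fin - 23]

27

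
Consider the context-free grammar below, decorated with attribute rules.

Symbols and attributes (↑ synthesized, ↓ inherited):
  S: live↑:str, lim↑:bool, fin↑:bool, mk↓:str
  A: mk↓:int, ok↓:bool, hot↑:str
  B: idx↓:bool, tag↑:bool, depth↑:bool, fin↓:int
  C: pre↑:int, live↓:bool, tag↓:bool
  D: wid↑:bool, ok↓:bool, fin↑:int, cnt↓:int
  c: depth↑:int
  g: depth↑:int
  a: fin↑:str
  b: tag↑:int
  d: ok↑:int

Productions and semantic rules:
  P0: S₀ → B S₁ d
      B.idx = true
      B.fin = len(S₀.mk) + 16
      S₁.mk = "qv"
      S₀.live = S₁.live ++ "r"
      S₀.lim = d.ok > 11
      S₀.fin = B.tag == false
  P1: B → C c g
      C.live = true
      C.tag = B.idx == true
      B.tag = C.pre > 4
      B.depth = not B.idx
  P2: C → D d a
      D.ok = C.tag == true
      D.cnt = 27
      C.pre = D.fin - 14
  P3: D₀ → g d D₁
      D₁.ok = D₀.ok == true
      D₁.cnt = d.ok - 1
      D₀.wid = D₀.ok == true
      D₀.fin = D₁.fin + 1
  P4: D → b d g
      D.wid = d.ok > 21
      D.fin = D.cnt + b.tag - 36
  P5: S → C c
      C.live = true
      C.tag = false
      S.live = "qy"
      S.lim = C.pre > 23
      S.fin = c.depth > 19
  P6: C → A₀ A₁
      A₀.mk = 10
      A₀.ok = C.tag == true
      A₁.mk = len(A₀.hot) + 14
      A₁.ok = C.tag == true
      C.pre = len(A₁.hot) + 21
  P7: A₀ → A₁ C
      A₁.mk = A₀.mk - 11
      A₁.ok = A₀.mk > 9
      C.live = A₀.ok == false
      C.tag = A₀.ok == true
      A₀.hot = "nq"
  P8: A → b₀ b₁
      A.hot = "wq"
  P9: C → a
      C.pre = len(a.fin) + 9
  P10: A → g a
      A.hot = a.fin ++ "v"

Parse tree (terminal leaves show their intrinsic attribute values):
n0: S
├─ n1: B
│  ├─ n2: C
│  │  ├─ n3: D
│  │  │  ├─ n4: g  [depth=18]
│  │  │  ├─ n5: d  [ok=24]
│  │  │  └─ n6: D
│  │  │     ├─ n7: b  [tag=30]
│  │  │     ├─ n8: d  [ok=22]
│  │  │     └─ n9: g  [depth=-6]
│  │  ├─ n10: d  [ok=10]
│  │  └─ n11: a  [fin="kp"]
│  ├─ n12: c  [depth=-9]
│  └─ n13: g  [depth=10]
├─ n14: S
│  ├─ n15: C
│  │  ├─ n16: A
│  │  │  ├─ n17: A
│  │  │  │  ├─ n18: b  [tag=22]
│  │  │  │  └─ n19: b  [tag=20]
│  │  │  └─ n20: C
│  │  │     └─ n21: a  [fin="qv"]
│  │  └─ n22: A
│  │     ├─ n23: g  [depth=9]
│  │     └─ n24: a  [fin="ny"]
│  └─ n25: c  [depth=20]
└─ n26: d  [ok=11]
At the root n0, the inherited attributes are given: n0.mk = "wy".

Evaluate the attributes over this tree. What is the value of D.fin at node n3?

1. n0.mk = "wy"  [given at root]
2. n1.idx = true  [true]
3. n1.fin = 18  [len(S₀.mk) + 16]
4. n2.live = true  [true]
5. n2.tag = true  [B.idx == true]
6. n3.ok = true  [C.tag == true]
7. n3.cnt = 27  [27]
8. n4.depth = 18  [terminal]
9. n5.ok = 24  [terminal]
10. n6.ok = true  [D₀.ok == true]
11. n6.cnt = 23  [d.ok - 1]
12. n7.tag = 30  [terminal]
13. n8.ok = 22  [terminal]
14. n9.depth = -6  [terminal]
15. n6.wid = true  [d.ok > 21]
16. n6.fin = 17  [D.cnt + b.tag - 36]
17. n3.wid = true  [D₀.ok == true]
18. n3.fin = 18  [D₁.fin + 1]
19. n10.ok = 10  [terminal]
20. n11.fin = "kp"  [terminal]
21. n2.pre = 4  [D.fin - 14]
22. n12.depth = -9  [terminal]
23. n13.depth = 10  [terminal]
24. n1.tag = false  [C.pre > 4]
25. n1.depth = false  [not B.idx]
26. n14.mk = "qv"  ["qv"]
27. n15.live = true  [true]
28. n15.tag = false  [false]
29. n16.mk = 10  [10]
30. n16.ok = false  [C.tag == true]
31. n17.mk = -1  [A₀.mk - 11]
32. n17.ok = true  [A₀.mk > 9]
33. n18.tag = 22  [terminal]
34. n19.tag = 20  [terminal]
35. n17.hot = "wq"  ["wq"]
36. n20.live = true  [A₀.ok == false]
37. n20.tag = false  [A₀.ok == true]
38. n21.fin = "qv"  [terminal]
39. n20.pre = 11  [len(a.fin) + 9]
40. n16.hot = "nq"  ["nq"]
41. n22.mk = 16  [len(A₀.hot) + 14]
42. n22.ok = false  [C.tag == true]
43. n23.depth = 9  [terminal]
44. n24.fin = "ny"  [terminal]
45. n22.hot = "nyv"  [a.fin ++ "v"]
46. n15.pre = 24  [len(A₁.hot) + 21]
47. n25.depth = 20  [terminal]
48. n14.live = "qy"  ["qy"]
49. n14.lim = true  [C.pre > 23]
50. n14.fin = true  [c.depth > 19]
51. n26.ok = 11  [terminal]
52. n0.live = "qyr"  [S₁.live ++ "r"]
53. n0.lim = false  [d.ok > 11]
54. n0.fin = true  [B.tag == false]

18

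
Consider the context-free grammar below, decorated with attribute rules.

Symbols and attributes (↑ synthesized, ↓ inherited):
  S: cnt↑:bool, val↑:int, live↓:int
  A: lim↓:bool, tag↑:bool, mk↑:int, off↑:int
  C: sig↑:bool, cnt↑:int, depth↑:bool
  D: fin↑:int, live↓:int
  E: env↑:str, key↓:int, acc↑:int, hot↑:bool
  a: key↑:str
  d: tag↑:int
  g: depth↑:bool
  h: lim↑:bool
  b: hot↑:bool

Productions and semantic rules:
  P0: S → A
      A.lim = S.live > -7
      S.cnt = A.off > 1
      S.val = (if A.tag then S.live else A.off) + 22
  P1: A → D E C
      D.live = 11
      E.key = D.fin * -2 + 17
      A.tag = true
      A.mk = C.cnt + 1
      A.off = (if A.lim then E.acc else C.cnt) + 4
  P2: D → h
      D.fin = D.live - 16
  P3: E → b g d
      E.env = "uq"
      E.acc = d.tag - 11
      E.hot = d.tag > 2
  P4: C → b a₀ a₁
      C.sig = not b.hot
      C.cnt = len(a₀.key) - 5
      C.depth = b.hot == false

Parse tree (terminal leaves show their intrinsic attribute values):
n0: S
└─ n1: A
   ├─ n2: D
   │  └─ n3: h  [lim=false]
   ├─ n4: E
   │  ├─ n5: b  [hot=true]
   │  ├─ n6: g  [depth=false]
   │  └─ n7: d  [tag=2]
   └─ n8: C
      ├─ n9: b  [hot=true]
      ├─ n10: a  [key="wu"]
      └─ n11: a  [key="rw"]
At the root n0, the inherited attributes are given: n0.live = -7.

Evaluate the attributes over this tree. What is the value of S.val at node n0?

1. n0.live = -7  [given at root]
2. n1.lim = false  [S.live > -7]
3. n2.live = 11  [11]
4. n3.lim = false  [terminal]
5. n2.fin = -5  [D.live - 16]
6. n4.key = 27  [D.fin * -2 + 17]
7. n5.hot = true  [terminal]
8. n6.depth = false  [terminal]
9. n7.tag = 2  [terminal]
10. n4.env = "uq"  ["uq"]
11. n4.acc = -9  [d.tag - 11]
12. n4.hot = false  [d.tag > 2]
13. n9.hot = true  [terminal]
14. n10.key = "wu"  [terminal]
15. n11.key = "rw"  [terminal]
16. n8.sig = false  [not b.hot]
17. n8.cnt = -3  [len(a₀.key) - 5]
18. n8.depth = false  [b.hot == false]
19. n1.tag = true  [true]
20. n1.mk = -2  [C.cnt + 1]
21. n1.off = 1  [(if A.lim then E.acc else C.cnt) + 4]
22. n0.cnt = false  [A.off > 1]
23. n0.val = 15  [(if A.tag then S.live else A.off) + 22]

15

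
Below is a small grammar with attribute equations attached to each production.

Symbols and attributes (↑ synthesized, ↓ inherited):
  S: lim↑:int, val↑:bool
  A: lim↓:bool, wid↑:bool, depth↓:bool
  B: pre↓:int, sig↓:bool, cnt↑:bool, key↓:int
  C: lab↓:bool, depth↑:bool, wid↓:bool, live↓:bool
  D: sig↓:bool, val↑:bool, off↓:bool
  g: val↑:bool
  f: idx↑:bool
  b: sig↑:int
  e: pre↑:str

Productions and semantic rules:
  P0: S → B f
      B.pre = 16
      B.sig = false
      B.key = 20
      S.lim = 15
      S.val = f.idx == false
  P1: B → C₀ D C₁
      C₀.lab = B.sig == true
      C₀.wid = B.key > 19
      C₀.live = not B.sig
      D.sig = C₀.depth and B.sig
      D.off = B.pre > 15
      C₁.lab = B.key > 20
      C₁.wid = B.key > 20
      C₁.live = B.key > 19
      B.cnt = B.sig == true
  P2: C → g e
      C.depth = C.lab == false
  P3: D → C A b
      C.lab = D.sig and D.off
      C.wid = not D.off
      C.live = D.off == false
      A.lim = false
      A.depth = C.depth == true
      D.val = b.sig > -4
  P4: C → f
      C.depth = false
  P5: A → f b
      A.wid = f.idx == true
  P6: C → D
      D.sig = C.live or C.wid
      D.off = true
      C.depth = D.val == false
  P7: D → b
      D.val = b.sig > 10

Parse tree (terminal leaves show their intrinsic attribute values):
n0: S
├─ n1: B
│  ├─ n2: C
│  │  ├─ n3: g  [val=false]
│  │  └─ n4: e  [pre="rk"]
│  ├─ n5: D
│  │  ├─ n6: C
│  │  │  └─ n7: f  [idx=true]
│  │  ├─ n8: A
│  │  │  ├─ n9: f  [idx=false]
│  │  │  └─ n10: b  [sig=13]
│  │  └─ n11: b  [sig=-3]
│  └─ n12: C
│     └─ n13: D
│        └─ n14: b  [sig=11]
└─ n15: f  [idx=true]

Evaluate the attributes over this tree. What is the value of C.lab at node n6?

false

1. n1.pre = 16  [16]
2. n1.sig = false  [false]
3. n1.key = 20  [20]
4. n2.lab = false  [B.sig == true]
5. n2.wid = true  [B.key > 19]
6. n2.live = true  [not B.sig]
7. n3.val = false  [terminal]
8. n4.pre = "rk"  [terminal]
9. n2.depth = true  [C.lab == false]
10. n5.sig = false  [C₀.depth and B.sig]
11. n5.off = true  [B.pre > 15]
12. n6.lab = false  [D.sig and D.off]
13. n6.wid = false  [not D.off]
14. n6.live = false  [D.off == false]
15. n7.idx = true  [terminal]
16. n6.depth = false  [false]
17. n8.lim = false  [false]
18. n8.depth = false  [C.depth == true]
19. n9.idx = false  [terminal]
20. n10.sig = 13  [terminal]
21. n8.wid = false  [f.idx == true]
22. n11.sig = -3  [terminal]
23. n5.val = true  [b.sig > -4]
24. n12.lab = false  [B.key > 20]
25. n12.wid = false  [B.key > 20]
26. n12.live = true  [B.key > 19]
27. n13.sig = true  [C.live or C.wid]
28. n13.off = true  [true]
29. n14.sig = 11  [terminal]
30. n13.val = true  [b.sig > 10]
31. n12.depth = false  [D.val == false]
32. n1.cnt = false  [B.sig == true]
33. n15.idx = true  [terminal]
34. n0.lim = 15  [15]
35. n0.val = false  [f.idx == false]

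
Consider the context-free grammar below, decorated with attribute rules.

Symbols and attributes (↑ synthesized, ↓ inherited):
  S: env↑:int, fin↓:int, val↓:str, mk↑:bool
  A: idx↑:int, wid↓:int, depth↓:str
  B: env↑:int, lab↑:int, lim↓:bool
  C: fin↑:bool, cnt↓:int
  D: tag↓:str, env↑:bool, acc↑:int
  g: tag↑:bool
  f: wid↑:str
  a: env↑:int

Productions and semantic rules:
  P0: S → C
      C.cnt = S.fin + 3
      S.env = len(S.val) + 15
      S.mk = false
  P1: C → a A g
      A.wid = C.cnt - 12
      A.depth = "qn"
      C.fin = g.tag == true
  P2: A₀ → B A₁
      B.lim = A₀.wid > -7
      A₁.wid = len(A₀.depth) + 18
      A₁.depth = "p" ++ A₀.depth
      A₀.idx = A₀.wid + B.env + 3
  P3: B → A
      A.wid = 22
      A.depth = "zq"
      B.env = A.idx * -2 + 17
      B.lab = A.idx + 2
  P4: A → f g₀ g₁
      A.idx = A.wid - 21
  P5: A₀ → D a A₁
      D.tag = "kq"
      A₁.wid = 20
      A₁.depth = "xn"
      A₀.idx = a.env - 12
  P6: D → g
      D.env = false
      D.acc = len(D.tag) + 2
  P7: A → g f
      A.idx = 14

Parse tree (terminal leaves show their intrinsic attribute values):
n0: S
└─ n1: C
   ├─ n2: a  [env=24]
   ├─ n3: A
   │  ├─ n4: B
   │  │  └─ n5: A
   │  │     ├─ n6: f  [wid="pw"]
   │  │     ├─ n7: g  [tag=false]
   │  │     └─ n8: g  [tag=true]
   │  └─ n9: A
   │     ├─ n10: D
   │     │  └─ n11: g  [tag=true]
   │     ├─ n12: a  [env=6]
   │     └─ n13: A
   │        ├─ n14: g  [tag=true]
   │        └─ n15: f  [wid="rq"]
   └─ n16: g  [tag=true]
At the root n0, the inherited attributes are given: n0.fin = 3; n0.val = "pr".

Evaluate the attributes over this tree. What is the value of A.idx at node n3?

12

1. n0.fin = 3  [given at root]
2. n0.val = "pr"  [given at root]
3. n1.cnt = 6  [S.fin + 3]
4. n2.env = 24  [terminal]
5. n3.wid = -6  [C.cnt - 12]
6. n3.depth = "qn"  ["qn"]
7. n4.lim = true  [A₀.wid > -7]
8. n5.wid = 22  [22]
9. n5.depth = "zq"  ["zq"]
10. n6.wid = "pw"  [terminal]
11. n7.tag = false  [terminal]
12. n8.tag = true  [terminal]
13. n5.idx = 1  [A.wid - 21]
14. n4.env = 15  [A.idx * -2 + 17]
15. n4.lab = 3  [A.idx + 2]
16. n9.wid = 20  [len(A₀.depth) + 18]
17. n9.depth = "pqn"  ["p" ++ A₀.depth]
18. n10.tag = "kq"  ["kq"]
19. n11.tag = true  [terminal]
20. n10.env = false  [false]
21. n10.acc = 4  [len(D.tag) + 2]
22. n12.env = 6  [terminal]
23. n13.wid = 20  [20]
24. n13.depth = "xn"  ["xn"]
25. n14.tag = true  [terminal]
26. n15.wid = "rq"  [terminal]
27. n13.idx = 14  [14]
28. n9.idx = -6  [a.env - 12]
29. n3.idx = 12  [A₀.wid + B.env + 3]
30. n16.tag = true  [terminal]
31. n1.fin = true  [g.tag == true]
32. n0.env = 17  [len(S.val) + 15]
33. n0.mk = false  [false]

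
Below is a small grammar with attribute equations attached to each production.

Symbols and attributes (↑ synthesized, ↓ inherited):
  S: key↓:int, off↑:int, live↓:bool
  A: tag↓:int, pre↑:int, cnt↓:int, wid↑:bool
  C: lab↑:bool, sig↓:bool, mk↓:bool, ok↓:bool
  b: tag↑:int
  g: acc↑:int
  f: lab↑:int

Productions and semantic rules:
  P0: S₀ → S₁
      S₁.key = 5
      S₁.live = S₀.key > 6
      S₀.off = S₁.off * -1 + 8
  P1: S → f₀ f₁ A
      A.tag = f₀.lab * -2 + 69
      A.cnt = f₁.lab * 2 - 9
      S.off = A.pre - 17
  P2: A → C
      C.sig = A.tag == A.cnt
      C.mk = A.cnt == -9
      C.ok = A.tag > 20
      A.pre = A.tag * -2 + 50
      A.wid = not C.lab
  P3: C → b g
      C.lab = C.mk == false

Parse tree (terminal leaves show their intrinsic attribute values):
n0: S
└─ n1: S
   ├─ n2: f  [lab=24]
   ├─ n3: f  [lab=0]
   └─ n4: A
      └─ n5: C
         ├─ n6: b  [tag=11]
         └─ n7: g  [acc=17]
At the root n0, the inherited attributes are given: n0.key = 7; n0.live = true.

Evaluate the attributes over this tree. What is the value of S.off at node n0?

17

1. n0.key = 7  [given at root]
2. n0.live = true  [given at root]
3. n1.key = 5  [5]
4. n1.live = true  [S₀.key > 6]
5. n2.lab = 24  [terminal]
6. n3.lab = 0  [terminal]
7. n4.tag = 21  [f₀.lab * -2 + 69]
8. n4.cnt = -9  [f₁.lab * 2 - 9]
9. n5.sig = false  [A.tag == A.cnt]
10. n5.mk = true  [A.cnt == -9]
11. n5.ok = true  [A.tag > 20]
12. n6.tag = 11  [terminal]
13. n7.acc = 17  [terminal]
14. n5.lab = false  [C.mk == false]
15. n4.pre = 8  [A.tag * -2 + 50]
16. n4.wid = true  [not C.lab]
17. n1.off = -9  [A.pre - 17]
18. n0.off = 17  [S₁.off * -1 + 8]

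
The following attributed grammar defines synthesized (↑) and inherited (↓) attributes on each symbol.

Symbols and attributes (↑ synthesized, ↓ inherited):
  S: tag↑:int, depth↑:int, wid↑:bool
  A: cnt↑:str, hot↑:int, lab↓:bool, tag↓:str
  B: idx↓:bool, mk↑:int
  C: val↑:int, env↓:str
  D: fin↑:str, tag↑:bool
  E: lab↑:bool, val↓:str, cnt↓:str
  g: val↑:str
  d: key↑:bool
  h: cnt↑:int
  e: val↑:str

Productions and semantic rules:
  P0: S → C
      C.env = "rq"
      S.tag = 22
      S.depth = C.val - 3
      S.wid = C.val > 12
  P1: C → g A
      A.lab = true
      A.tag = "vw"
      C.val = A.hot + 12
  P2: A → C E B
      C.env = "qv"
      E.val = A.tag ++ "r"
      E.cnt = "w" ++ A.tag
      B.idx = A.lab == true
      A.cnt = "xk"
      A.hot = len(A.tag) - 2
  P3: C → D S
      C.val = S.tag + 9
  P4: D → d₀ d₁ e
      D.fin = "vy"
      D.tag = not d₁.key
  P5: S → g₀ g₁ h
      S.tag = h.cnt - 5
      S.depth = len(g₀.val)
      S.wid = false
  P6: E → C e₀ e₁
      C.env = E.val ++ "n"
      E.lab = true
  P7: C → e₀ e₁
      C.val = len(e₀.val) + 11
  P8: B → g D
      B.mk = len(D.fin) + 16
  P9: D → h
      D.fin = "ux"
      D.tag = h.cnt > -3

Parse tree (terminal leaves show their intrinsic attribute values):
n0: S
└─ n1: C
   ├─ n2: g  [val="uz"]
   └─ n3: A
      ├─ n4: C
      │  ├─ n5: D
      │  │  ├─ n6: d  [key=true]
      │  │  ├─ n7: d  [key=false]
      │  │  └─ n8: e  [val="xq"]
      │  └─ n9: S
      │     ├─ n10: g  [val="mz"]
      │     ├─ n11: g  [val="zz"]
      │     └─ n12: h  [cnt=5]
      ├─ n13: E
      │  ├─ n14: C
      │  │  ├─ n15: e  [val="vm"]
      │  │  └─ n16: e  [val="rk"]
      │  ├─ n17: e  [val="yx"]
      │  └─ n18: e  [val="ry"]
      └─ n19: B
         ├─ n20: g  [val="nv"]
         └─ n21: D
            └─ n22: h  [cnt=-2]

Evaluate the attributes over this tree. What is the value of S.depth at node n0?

1. n1.env = "rq"  ["rq"]
2. n2.val = "uz"  [terminal]
3. n3.lab = true  [true]
4. n3.tag = "vw"  ["vw"]
5. n4.env = "qv"  ["qv"]
6. n6.key = true  [terminal]
7. n7.key = false  [terminal]
8. n8.val = "xq"  [terminal]
9. n5.fin = "vy"  ["vy"]
10. n5.tag = true  [not d₁.key]
11. n10.val = "mz"  [terminal]
12. n11.val = "zz"  [terminal]
13. n12.cnt = 5  [terminal]
14. n9.tag = 0  [h.cnt - 5]
15. n9.depth = 2  [len(g₀.val)]
16. n9.wid = false  [false]
17. n4.val = 9  [S.tag + 9]
18. n13.val = "vwr"  [A.tag ++ "r"]
19. n13.cnt = "wvw"  ["w" ++ A.tag]
20. n14.env = "vwrn"  [E.val ++ "n"]
21. n15.val = "vm"  [terminal]
22. n16.val = "rk"  [terminal]
23. n14.val = 13  [len(e₀.val) + 11]
24. n17.val = "yx"  [terminal]
25. n18.val = "ry"  [terminal]
26. n13.lab = true  [true]
27. n19.idx = true  [A.lab == true]
28. n20.val = "nv"  [terminal]
29. n22.cnt = -2  [terminal]
30. n21.fin = "ux"  ["ux"]
31. n21.tag = true  [h.cnt > -3]
32. n19.mk = 18  [len(D.fin) + 16]
33. n3.cnt = "xk"  ["xk"]
34. n3.hot = 0  [len(A.tag) - 2]
35. n1.val = 12  [A.hot + 12]
36. n0.tag = 22  [22]
37. n0.depth = 9  [C.val - 3]
38. n0.wid = false  [C.val > 12]

9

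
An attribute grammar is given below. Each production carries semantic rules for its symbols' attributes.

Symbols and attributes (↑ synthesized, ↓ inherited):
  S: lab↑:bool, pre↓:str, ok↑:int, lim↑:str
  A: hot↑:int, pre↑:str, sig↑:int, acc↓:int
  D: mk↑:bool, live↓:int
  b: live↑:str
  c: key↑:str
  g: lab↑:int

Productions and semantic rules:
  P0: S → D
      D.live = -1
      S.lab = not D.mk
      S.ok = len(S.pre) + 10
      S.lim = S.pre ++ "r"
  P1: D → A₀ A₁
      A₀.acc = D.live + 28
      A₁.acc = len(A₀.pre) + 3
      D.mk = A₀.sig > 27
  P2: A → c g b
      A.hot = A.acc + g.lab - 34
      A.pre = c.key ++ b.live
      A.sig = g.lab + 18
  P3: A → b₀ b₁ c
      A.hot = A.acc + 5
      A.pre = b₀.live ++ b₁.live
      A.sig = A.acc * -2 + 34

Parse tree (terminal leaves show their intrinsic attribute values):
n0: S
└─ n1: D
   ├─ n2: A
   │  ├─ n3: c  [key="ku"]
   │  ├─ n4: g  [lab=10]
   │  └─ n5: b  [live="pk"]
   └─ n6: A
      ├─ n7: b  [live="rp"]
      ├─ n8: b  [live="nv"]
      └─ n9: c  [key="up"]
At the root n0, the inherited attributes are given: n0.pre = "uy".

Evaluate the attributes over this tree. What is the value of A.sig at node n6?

1. n0.pre = "uy"  [given at root]
2. n1.live = -1  [-1]
3. n2.acc = 27  [D.live + 28]
4. n3.key = "ku"  [terminal]
5. n4.lab = 10  [terminal]
6. n5.live = "pk"  [terminal]
7. n2.hot = 3  [A.acc + g.lab - 34]
8. n2.pre = "kupk"  [c.key ++ b.live]
9. n2.sig = 28  [g.lab + 18]
10. n6.acc = 7  [len(A₀.pre) + 3]
11. n7.live = "rp"  [terminal]
12. n8.live = "nv"  [terminal]
13. n9.key = "up"  [terminal]
14. n6.hot = 12  [A.acc + 5]
15. n6.pre = "rpnv"  [b₀.live ++ b₁.live]
16. n6.sig = 20  [A.acc * -2 + 34]
17. n1.mk = true  [A₀.sig > 27]
18. n0.lab = false  [not D.mk]
19. n0.ok = 12  [len(S.pre) + 10]
20. n0.lim = "uyr"  [S.pre ++ "r"]

20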